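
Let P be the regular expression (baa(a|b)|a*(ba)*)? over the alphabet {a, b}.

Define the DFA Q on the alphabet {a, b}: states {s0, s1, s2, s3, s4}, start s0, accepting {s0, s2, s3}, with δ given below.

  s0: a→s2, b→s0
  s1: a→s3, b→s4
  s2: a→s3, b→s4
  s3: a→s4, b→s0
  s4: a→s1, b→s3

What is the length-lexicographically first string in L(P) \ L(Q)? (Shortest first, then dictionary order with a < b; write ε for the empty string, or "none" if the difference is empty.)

aaa

The string aaa is accepted by P but not by Q.
No shorter string lies in the difference, and aaa is the lexicographically first length-3 string in L(P) \ L(Q).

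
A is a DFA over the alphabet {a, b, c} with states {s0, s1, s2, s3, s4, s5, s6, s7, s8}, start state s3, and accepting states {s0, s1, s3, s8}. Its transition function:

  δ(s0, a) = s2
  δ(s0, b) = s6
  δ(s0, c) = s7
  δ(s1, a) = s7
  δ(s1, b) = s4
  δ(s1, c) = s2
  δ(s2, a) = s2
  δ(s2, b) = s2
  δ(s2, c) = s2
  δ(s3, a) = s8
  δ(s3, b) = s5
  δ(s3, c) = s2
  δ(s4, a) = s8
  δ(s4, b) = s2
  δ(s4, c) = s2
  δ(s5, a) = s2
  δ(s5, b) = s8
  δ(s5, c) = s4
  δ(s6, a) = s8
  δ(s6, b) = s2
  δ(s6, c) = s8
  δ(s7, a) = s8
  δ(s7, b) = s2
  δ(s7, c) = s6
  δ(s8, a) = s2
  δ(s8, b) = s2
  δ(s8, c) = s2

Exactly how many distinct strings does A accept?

4

The useful subgraph on states {s3, s4, s5, s8} is acyclic, so L(A) is finite; the longest accepting path visits 4 useful states, giving maximum string length 3.
Counting accepting paths from s3 by length: 1 of length 0, 1 of length 1, 1 of length 2, 1 of length 3. Total 4.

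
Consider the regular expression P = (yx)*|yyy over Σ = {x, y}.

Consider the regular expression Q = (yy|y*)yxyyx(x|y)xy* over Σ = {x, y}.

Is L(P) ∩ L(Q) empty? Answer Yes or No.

Yes

Converting the expression P to a DFA (subset construction, then merging equivalent states) gives the minimal DFA with states {p0, p1, p2, p3, p4, p5, p6}, start state p0, accepting states {p0, p3, p6} and transitions p0: x→p1, y→p2; p1: x→p1, y→p1; p2: x→p3, y→p4; p3: x→p1, y→p5; p4: x→p1, y→p6; p5: x→p3, y→p1; p6: x→p1, y→p1.
Converting the expression Q to a DFA (subset construction, then merging equivalent states) gives the minimal DFA with states {q0, q1, q2, q3, q4, q5, q6, q7, q8}, start state q0, accepting states {q8} and transitions q0: x→q1, y→q2; q1: x→q1, y→q1; q2: x→q3, y→q2; q3: x→q1, y→q4; q4: x→q1, y→q5; q5: x→q6, y→q1; q6: x→q7, y→q7; q7: x→q8, y→q1; q8: x→q1, y→q8.
Exploring the product automaton P × Q from the start pair (p0, q0), following both machines on each input symbol, reaches 16 state pairs: (p0, q0), (p1, q1), (p2, q2), (p3, q3), (p4, q2), (p5, q4), (p1, q3), (p6, q2), (p3, q1), (p1, q5), (p1, q4), (p1, q2), (p5, q1), (p1, q6), (p1, q7), (p1, q8).
P accepts in {p0, p3, p6} and Q accepts in {q8}; no reachable pair has both components accepting, so no string drives both machines to acceptance simultaneously and L(P) ∩ L(Q) = ∅.
So no string is accepted by both, and the intersection is empty.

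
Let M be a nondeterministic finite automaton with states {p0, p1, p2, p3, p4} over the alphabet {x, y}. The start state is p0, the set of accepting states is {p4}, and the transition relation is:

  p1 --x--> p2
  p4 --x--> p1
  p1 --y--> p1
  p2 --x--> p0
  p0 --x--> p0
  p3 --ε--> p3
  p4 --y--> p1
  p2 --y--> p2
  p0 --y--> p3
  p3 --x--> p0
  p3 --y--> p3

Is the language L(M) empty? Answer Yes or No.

Yes

The states reachable from the start state are {p0, p3}.
None of the accepting states {p4} is reachable, so no string is accepted and L(M) = ∅.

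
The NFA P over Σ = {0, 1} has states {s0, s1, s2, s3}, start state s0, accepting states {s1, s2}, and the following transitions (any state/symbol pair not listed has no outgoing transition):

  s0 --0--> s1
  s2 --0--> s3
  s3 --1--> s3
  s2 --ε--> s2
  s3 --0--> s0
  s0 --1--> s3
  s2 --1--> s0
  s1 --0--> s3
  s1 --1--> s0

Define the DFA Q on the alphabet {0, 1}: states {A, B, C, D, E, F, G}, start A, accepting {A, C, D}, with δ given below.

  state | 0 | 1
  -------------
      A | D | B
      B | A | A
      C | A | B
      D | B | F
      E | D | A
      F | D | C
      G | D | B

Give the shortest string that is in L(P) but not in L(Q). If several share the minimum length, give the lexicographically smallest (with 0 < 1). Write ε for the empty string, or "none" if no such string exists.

1100

The string 1100 is accepted by P but not by Q.
No shorter string lies in the difference, and 1100 is the lexicographically first length-4 string in L(P) \ L(Q).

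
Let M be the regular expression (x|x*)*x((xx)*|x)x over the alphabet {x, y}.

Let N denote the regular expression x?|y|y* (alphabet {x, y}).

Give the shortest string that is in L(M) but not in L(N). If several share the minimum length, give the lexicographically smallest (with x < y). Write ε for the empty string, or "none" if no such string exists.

xx

The string xx is accepted by M but not by N.
No shorter string lies in the difference, and xx is the lexicographically first length-2 string in L(M) \ L(N).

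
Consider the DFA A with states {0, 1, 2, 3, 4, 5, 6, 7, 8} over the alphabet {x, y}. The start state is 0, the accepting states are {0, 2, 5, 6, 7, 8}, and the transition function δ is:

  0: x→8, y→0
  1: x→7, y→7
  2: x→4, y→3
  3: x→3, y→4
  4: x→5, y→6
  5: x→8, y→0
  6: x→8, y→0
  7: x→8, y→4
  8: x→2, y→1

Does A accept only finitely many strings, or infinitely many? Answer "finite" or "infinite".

infinite

State 8 is reachable from the start and can reach an accepting state, and it lies on the cycle 8 → 1 → 7 → 8.
Traversing that cycle any number of times yields accepted strings of unbounded length, so the language is infinite.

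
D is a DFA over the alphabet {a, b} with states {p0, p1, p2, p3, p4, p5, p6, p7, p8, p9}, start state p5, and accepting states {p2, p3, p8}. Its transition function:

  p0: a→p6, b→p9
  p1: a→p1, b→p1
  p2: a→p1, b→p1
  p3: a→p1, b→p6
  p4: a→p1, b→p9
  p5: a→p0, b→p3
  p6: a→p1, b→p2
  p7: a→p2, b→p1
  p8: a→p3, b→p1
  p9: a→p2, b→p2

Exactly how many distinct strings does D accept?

The useful subgraph on states {p0, p2, p3, p5, p6, p9} is acyclic, so L(D) is finite; the longest accepting path visits 4 useful states, giving maximum string length 3.
Counting accepting paths from p5 by length: 1 of length 1, 4 of length 3. Total 5.

5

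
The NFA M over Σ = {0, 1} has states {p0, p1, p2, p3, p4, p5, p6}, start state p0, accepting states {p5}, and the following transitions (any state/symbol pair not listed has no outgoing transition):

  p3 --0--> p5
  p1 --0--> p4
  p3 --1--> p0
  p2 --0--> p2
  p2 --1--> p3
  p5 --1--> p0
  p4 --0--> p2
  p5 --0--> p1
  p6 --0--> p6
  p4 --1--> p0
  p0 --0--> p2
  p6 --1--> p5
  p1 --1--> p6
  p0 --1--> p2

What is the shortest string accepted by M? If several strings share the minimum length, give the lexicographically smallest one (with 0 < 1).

010

A breadth-first search from p0 reaches an accepting state first via the path p0 → p2 → p3 → p5 on input 010.
No string of length < 3 is accepted (BFS exhausts all shorter strings without reaching an accepting state), and 010 is the lexicographically least accepting string of length 3.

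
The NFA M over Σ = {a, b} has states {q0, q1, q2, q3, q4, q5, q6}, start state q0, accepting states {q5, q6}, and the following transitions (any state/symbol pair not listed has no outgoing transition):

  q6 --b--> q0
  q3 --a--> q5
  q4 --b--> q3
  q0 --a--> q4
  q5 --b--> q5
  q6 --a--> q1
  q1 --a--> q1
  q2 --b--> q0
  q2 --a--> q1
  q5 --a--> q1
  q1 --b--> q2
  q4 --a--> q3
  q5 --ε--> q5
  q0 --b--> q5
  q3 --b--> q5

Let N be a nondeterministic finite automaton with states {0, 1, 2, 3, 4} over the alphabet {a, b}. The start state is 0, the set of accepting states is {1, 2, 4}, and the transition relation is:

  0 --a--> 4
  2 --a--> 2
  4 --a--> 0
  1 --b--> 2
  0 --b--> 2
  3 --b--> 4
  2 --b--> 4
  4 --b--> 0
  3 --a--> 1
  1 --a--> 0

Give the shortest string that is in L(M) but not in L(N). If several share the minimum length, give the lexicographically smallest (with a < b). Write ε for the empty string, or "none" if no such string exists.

bbb

The string bbb is accepted by M but not by N.
No shorter string lies in the difference, and bbb is the lexicographically first length-3 string in L(M) \ L(N).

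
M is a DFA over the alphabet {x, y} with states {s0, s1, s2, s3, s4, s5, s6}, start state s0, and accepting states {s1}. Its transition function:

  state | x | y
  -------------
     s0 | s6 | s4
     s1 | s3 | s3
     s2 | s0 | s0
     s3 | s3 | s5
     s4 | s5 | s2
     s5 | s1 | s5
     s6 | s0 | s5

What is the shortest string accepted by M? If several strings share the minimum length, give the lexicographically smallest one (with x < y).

xyx

A breadth-first search from s0 reaches an accepting state first via the path s0 → s6 → s5 → s1 on input xyx.
No string of length < 3 is accepted (BFS exhausts all shorter strings without reaching an accepting state), and xyx is the lexicographically least accepting string of length 3.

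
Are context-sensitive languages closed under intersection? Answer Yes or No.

Yes

An LBA keeps a copy of the input on a second track, runs the LBA for L₁, and if that accepts restores the input and runs the LBA for L₂; linear space suffices, so L₁ ∩ L₂ is context-sensitive.
So the context-sensitive languages are closed under intersection.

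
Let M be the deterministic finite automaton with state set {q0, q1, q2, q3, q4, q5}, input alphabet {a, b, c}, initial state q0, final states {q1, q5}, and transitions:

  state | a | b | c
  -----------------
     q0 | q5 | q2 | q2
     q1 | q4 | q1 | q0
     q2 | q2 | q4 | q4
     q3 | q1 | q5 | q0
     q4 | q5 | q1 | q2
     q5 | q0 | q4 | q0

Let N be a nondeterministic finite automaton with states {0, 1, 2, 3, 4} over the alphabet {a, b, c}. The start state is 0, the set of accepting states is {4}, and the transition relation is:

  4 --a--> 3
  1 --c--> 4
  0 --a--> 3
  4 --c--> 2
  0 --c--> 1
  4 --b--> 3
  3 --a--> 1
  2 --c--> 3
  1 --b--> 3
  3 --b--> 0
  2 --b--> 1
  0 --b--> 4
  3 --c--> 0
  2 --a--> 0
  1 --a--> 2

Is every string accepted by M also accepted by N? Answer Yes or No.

The string a is in L(M) but not in L(N).
So L(M) ⊄ L(N).

No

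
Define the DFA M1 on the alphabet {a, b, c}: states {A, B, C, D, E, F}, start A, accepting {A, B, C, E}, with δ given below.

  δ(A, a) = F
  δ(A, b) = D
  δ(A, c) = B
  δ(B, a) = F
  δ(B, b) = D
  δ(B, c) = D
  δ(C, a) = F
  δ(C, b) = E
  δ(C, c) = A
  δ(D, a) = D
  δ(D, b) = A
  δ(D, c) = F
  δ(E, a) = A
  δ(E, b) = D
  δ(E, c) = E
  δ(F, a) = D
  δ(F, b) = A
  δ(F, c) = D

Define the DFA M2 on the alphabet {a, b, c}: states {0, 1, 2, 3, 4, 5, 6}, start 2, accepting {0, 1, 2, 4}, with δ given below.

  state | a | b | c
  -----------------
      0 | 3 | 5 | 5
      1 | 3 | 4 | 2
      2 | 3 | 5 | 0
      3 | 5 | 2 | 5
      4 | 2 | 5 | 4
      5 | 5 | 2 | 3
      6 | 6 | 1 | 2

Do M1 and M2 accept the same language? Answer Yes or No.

Exploring the product automaton M1 × M2 from the start pair (A, 2), following both machines on each input symbol, reaches 4 state pairs: (A, 2), (F, 3), (D, 5), (B, 0).
M1 accepts in {A, B, C, E} and M2 accepts in {0, 1, 2, 4}. In every reachable pair the two components are either both accepting — (A, 2), (B, 0) — or both non-accepting, so no string is accepted by exactly one of the machines: L(M1) \ L(M2) and L(M2) \ L(M1) are both empty.
Hence every string is accepted by M1 iff it is accepted by M2, and the two languages coincide.

Yes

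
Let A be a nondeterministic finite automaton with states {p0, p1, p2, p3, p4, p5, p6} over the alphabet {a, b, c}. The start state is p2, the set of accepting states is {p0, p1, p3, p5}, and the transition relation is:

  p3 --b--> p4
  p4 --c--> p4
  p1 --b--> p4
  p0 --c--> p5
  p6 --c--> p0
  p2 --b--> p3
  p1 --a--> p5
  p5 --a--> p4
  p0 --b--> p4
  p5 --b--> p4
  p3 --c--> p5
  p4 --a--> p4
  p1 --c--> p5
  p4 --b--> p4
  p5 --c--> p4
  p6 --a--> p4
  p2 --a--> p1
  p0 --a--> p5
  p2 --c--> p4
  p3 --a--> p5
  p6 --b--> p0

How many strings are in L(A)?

6

The useful subgraph on states {p1, p2, p3, p5} is acyclic, so L(A) is finite; the longest accepting path visits 3 useful states, giving maximum string length 2.
Counting accepting paths from p2 by length: 2 of length 1, 4 of length 2. Total 6.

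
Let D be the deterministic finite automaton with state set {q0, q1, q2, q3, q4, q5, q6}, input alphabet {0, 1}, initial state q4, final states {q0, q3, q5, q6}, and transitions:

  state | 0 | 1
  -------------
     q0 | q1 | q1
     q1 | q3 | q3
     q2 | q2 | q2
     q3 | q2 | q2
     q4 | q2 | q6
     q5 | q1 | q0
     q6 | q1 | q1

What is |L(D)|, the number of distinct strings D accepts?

The useful subgraph on states {q1, q3, q4, q6} is acyclic, so L(D) is finite; the longest accepting path visits 4 useful states, giving maximum string length 3.
Counting accepting paths from q4 by length: 1 of length 1, 4 of length 3. Total 5.

5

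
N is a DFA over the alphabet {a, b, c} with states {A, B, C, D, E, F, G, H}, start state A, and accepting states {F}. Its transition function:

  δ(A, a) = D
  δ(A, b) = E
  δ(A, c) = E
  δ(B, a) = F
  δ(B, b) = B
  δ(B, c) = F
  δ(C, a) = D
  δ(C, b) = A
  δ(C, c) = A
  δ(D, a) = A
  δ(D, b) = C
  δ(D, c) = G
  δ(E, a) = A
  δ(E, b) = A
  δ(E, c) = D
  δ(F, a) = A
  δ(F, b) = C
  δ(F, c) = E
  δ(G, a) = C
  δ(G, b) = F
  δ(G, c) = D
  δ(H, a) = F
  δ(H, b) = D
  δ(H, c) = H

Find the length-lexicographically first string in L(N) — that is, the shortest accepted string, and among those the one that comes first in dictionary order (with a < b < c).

acb

A breadth-first search from A reaches an accepting state first via the path A → D → G → F on input acb.
No string of length < 3 is accepted (BFS exhausts all shorter strings without reaching an accepting state), and acb is the lexicographically least accepting string of length 3.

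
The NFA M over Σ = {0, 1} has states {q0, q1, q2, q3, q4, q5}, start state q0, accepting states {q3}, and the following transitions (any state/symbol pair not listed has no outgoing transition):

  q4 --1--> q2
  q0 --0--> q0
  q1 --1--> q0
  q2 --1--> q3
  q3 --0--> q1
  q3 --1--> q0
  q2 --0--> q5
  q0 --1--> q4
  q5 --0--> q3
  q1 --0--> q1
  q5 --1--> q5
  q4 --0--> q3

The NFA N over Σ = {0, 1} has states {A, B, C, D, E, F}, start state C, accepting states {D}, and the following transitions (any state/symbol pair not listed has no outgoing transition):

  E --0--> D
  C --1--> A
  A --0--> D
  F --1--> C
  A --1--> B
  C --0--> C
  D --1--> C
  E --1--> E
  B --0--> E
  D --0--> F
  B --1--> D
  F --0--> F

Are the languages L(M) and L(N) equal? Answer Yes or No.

Exploring the product automaton M × N from the start pair (q0, C), following both machines on each input symbol, reaches 6 state pairs: (q0, C), (q4, A), (q3, D), (q2, B), (q1, F), (q5, E).
M accepts in {q3} and N accepts in {D}. In every reachable pair the two components are either both accepting — (q3, D) — or both non-accepting, so no string is accepted by exactly one of the machines: L(M) \ L(N) and L(N) \ L(M) are both empty.
Hence every string is accepted by M iff it is accepted by N, and the two languages coincide.

Yes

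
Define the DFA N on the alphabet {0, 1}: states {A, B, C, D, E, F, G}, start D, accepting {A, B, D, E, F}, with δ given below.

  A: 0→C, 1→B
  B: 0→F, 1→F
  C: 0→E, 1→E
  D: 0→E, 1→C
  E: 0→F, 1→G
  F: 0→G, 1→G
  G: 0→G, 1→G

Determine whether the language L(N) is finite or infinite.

The useful states (reachable from D and able to reach an accepting state) are {C, D, E, F}.
Restricted to these states the transition graph has no cycle, so every accepting path has bounded length and L is finite.

finite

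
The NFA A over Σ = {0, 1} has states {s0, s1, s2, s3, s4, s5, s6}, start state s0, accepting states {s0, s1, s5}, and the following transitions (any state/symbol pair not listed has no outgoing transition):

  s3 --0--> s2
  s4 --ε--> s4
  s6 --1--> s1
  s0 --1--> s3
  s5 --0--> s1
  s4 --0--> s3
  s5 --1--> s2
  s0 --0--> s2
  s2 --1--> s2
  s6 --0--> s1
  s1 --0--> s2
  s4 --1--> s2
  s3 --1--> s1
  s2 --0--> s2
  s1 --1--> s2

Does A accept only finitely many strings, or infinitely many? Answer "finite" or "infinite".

The useful states (reachable from s0 and able to reach an accepting state) are {s0, s1, s3}.
Restricted to these states the transition graph has no cycle, so every accepting path has bounded length and L is finite.

finite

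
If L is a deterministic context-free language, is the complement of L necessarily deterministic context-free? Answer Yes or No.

A deterministic PDA can be normalised so that it always reads its entire input (no blocking, no infinite ε-loops) and records in its finite control whether it has passed through an accepting state since the last input symbol was consumed; inverting that end-of-input verdict yields a DPDA for the complement.
So the deterministic context-free languages are closed under complement.

Yes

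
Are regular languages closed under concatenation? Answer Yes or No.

Yes

If R₁ and R₂ are regular expressions for the two languages then R₁R₂ denotes L₁L₂; on automata, add ε-moves from every accepting state of an NFA for L₁ to the start state of an NFA for L₂ and keep only the second machine's accepting states.
So the regular languages are closed under concatenation.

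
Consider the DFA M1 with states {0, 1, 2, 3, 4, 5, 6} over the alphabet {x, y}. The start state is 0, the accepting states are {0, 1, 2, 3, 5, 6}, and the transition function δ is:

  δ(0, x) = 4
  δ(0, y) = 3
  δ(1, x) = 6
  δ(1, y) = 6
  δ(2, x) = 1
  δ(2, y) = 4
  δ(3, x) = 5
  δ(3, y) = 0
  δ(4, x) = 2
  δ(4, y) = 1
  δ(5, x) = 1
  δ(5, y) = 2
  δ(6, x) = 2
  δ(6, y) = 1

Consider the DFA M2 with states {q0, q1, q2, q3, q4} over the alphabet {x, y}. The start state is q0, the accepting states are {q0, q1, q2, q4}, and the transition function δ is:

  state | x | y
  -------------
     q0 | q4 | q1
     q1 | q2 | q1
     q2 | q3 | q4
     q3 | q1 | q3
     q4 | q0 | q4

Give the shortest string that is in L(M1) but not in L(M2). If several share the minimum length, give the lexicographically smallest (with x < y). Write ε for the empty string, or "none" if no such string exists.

The string yxx is accepted by M1 but not by M2.
No shorter string lies in the difference, and yxx is the lexicographically first length-3 string in L(M1) \ L(M2).

yxx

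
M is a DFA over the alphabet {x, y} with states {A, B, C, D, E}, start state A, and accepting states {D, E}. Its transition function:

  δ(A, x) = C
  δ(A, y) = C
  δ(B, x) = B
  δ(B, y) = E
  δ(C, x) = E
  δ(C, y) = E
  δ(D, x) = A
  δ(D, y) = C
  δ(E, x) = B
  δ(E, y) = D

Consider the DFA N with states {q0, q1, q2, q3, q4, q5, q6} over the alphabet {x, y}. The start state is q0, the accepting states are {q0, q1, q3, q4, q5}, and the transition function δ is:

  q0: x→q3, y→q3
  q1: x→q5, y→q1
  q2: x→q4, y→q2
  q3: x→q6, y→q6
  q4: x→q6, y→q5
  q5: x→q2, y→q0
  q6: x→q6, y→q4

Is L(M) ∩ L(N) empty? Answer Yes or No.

The string xxy is accepted by both M and N.
Hence L(M) ∩ L(N) ≠ ∅.

No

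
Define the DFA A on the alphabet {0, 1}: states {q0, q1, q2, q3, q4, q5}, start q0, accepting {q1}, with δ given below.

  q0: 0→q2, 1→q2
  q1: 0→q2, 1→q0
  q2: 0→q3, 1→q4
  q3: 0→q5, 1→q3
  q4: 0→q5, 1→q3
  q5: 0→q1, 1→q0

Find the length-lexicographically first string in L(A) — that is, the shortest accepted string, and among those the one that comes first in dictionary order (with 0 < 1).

0000

A breadth-first search from q0 reaches an accepting state first via the path q0 → q2 → q3 → q5 → q1 on input 0000.
No string of length < 4 is accepted (BFS exhausts all shorter strings without reaching an accepting state), and 0000 is the lexicographically least accepting string of length 4.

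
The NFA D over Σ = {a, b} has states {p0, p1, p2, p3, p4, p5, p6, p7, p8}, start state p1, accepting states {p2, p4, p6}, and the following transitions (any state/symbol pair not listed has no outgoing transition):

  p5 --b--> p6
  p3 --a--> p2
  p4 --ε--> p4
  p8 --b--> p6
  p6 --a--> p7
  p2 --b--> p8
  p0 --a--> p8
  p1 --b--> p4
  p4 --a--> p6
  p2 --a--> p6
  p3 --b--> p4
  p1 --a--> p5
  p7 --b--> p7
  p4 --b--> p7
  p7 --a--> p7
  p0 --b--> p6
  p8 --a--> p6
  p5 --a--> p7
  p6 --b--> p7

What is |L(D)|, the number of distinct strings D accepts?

The useful subgraph on states {p1, p4, p5, p6} is acyclic, so L(D) is finite; the longest accepting path visits 3 useful states, giving maximum string length 2.
Counting accepting paths from p1 by length: 1 of length 1, 2 of length 2. Total 3.

3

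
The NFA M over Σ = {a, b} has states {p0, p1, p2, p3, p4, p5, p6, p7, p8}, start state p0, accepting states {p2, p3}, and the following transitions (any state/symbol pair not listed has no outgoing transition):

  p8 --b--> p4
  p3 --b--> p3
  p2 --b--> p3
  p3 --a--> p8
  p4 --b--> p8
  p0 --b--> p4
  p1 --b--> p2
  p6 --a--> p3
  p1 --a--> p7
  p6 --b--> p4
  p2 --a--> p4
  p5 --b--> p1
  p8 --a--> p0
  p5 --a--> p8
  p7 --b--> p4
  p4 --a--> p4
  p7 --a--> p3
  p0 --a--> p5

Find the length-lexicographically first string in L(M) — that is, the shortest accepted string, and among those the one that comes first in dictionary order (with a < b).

A breadth-first search from p0 reaches an accepting state first via the path p0 → p5 → p1 → p2 on input abb.
No string of length < 3 is accepted (BFS exhausts all shorter strings without reaching an accepting state), and abb is the lexicographically least accepting string of length 3.

abb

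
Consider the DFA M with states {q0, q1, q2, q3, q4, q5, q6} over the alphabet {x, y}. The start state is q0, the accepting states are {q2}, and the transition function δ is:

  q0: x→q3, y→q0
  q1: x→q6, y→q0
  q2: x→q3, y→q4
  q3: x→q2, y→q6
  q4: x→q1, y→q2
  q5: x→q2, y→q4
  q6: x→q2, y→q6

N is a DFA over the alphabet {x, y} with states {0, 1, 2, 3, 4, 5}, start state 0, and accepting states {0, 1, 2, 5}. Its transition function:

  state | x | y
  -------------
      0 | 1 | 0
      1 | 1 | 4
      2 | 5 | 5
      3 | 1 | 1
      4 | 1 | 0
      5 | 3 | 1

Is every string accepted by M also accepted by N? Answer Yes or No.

Exploring the product automaton M × N from the start pair (q0, 0), following both machines on each input symbol, reaches 11 state pairs: (q0, 0), (q3, 1), (q2, 1), (q6, 4), (q4, 4), (q6, 0), (q1, 1), (q2, 0), (q6, 1), (q0, 4), (q4, 0).
M accepts in {q2} and N accepts in {0, 1, 2, 5}. The reachable pairs whose M-component is accepting are (q2, 1), (q2, 0); in each of them the N-component is accepting too, so the product for L(M) \ L(N) (M-component accepting, N-component rejecting) has no reachable accepting pair and the difference is empty.
Hence every string in L(M) is also in L(N).

Yes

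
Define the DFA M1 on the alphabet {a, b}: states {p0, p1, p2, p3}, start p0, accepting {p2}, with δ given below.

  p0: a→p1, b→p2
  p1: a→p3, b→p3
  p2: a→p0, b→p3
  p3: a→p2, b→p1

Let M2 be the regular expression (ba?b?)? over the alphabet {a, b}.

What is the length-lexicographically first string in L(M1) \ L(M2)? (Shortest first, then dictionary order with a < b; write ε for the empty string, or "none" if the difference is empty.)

aaa

The string aaa is accepted by M1 but not by M2.
No shorter string lies in the difference, and aaa is the lexicographically first length-3 string in L(M1) \ L(M2).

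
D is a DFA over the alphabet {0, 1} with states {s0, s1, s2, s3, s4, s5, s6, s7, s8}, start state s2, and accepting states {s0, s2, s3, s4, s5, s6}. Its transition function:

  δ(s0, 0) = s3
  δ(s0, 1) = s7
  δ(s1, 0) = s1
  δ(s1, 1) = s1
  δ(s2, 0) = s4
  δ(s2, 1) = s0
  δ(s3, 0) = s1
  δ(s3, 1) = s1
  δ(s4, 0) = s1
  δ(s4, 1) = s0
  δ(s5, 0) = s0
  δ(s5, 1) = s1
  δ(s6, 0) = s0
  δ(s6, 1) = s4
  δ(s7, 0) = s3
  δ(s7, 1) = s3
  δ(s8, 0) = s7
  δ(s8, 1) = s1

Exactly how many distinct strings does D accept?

10

The useful subgraph on states {s0, s2, s3, s4, s7} is acyclic, so L(D) is finite; the longest accepting path visits 5 useful states, giving maximum string length 4.
Counting accepting paths from s2 by length: 1 of length 0, 2 of length 1, 2 of length 2, 3 of length 3, 2 of length 4. Total 10.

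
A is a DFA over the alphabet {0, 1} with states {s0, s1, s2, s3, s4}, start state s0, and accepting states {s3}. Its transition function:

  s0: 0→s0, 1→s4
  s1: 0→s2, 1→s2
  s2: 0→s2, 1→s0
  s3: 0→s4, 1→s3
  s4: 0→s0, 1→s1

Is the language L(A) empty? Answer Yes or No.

The states reachable from the start state are {s0, s1, s2, s4}.
None of the accepting states {s3} is reachable, so no string is accepted and L(A) = ∅.

Yes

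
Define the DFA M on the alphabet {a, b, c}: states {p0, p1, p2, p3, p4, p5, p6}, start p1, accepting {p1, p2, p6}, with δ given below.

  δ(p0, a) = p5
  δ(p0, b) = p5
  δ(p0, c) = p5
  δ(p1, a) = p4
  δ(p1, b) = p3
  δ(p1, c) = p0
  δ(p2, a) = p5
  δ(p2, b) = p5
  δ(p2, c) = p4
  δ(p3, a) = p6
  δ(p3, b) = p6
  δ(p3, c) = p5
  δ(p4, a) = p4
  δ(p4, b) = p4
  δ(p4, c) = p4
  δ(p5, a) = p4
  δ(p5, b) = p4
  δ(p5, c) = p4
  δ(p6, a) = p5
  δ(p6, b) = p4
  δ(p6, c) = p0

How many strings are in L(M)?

The useful subgraph on states {p1, p3, p6} is acyclic, so L(M) is finite; the longest accepting path visits 3 useful states, giving maximum string length 2.
Counting accepting paths from p1 by length: 1 of length 0, 2 of length 2. Total 3.

3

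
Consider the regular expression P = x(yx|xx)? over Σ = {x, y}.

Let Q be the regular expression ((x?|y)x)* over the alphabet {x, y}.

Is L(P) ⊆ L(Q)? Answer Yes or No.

Converting the expression P to a DFA (subset construction, then merging equivalent states) gives the minimal DFA with states {p0, p1, p2, p3, p4}, start state p0, accepting states {p1, p4} and transitions p0: x→p1, y→p2; p1: x→p3, y→p3; p2: x→p2, y→p2; p3: x→p4, y→p2; p4: x→p2, y→p2.
Converting the expression Q to a DFA (subset construction, then merging equivalent states) gives the minimal DFA with states {q0, q1, q2}, start state q0, accepting states {q0} and transitions q0: x→q0, y→q1; q1: x→q0, y→q2; q2: x→q2, y→q2.
Exploring the product automaton P × Q from the start pair (p0, q0), following both machines on each input symbol, reaches 8 state pairs: (p0, q0), (p1, q0), (p2, q1), (p3, q0), (p3, q1), (p2, q0), (p2, q2), (p4, q0).
P accepts in {p1, p4} and Q accepts in {q0}. The reachable pairs whose P-component is accepting are (p1, q0), (p4, q0); in each of them the Q-component is accepting too, so the product for L(P) \ L(Q) (P-component accepting, Q-component rejecting) has no reachable accepting pair and the difference is empty.
Hence every string in L(P) is also in L(Q).

Yes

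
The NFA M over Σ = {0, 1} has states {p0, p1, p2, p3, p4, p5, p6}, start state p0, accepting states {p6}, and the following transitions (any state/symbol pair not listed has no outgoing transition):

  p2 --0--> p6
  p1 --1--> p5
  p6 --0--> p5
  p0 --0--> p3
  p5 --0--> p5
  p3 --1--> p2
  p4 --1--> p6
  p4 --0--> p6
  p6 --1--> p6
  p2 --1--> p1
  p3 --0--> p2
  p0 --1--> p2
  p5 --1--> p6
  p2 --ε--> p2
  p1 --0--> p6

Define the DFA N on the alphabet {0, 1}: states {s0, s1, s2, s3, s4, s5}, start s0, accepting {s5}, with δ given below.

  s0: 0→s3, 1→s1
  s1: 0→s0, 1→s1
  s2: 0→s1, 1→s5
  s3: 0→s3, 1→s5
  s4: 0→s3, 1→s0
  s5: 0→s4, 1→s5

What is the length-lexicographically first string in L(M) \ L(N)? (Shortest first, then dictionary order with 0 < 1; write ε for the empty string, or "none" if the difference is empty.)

The string 10 is accepted by M but not by N.
No shorter string lies in the difference, and 10 is the lexicographically first length-2 string in L(M) \ L(N).

10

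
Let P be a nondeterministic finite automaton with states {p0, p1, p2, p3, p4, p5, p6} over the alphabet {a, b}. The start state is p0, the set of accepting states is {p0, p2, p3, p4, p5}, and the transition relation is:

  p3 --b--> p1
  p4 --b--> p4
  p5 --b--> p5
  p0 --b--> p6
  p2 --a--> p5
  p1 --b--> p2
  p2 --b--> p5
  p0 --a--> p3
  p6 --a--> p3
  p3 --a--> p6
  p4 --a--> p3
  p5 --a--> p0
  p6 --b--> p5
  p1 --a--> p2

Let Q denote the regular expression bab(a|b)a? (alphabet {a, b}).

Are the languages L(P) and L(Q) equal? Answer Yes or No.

No

The empty string ε is accepted by P but rejected by Q.
So L(P) ≠ L(Q).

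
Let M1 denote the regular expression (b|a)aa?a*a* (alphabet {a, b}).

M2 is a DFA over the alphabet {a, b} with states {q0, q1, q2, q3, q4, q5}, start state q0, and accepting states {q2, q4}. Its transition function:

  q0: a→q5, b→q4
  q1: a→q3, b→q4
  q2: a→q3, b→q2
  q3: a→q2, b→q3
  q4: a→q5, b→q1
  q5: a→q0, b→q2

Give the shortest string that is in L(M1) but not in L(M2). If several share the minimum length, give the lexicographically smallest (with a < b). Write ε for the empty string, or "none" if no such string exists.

aa

The string aa is accepted by M1 but not by M2.
No shorter string lies in the difference, and aa is the lexicographically first length-2 string in L(M1) \ L(M2).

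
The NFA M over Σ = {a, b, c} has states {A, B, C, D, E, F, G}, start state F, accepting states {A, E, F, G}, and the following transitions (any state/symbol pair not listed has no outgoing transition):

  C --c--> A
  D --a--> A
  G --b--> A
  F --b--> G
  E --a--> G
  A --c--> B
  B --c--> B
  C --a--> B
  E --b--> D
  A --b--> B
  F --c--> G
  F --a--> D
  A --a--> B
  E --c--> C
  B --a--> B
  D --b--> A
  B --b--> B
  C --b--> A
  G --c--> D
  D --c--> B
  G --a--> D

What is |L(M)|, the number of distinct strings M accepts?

The useful subgraph on states {A, D, F, G} is acyclic, so L(M) is finite; the longest accepting path visits 4 useful states, giving maximum string length 3.
Counting accepting paths from F by length: 1 of length 0, 2 of length 1, 4 of length 2, 8 of length 3. Total 15.

15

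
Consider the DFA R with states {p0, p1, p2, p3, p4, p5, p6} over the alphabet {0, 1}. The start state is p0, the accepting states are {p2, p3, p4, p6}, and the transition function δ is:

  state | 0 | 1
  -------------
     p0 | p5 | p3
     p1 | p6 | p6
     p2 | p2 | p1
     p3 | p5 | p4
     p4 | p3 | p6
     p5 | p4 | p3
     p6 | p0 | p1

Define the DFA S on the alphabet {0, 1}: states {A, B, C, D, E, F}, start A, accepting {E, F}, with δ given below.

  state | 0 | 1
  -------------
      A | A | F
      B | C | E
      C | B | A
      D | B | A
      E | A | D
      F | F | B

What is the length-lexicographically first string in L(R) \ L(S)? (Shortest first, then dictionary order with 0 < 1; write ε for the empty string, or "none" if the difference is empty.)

The string 00 is accepted by R but not by S.
No shorter string lies in the difference, and 00 is the lexicographically first length-2 string in L(R) \ L(S).

00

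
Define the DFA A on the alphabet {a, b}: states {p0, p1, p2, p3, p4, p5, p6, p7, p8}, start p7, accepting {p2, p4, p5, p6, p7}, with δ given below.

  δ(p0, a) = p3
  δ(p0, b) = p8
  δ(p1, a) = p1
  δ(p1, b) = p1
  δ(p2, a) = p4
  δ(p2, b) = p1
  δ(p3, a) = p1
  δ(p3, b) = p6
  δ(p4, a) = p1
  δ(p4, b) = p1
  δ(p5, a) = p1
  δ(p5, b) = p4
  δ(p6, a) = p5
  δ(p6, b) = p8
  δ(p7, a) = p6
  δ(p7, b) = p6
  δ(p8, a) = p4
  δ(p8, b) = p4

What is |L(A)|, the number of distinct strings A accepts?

The useful subgraph on states {p4, p5, p6, p7, p8} is acyclic, so L(A) is finite; the longest accepting path visits 4 useful states, giving maximum string length 3.
Counting accepting paths from p7 by length: 1 of length 0, 2 of length 1, 2 of length 2, 6 of length 3. Total 11.

11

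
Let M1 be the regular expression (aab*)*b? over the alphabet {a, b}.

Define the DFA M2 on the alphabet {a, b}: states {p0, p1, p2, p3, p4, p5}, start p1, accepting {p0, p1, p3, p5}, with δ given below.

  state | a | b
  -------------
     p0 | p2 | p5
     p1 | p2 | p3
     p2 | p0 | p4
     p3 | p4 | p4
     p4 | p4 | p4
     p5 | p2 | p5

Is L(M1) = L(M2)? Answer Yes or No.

Yes

Converting the expression M1 to a DFA (subset construction, then merging equivalent states) gives the minimal DFA with states {r0, r1, r2, r3, r4}, start state r0, accepting states {r0, r2, r3} and transitions r0: a→r1, b→r2; r1: a→r3, b→r4; r2: a→r4, b→r4; r3: a→r1, b→r3; r4: a→r4, b→r4.
Exploring the product automaton M1 × M2 from the start pair (r0, p1), following both machines on each input symbol, reaches 6 state pairs: (r0, p1), (r1, p2), (r2, p3), (r3, p0), (r4, p4), (r3, p5).
M1 accepts in {r0, r2, r3} and M2 accepts in {p0, p1, p3, p5}. In every reachable pair the two components are either both accepting — (r0, p1), (r2, p3), (r3, p0), (r3, p5) — or both non-accepting, so no string is accepted by exactly one of the machines: L(M1) \ L(M2) and L(M2) \ L(M1) are both empty.
Hence every string is accepted by M1 iff it is accepted by M2, and the two languages coincide.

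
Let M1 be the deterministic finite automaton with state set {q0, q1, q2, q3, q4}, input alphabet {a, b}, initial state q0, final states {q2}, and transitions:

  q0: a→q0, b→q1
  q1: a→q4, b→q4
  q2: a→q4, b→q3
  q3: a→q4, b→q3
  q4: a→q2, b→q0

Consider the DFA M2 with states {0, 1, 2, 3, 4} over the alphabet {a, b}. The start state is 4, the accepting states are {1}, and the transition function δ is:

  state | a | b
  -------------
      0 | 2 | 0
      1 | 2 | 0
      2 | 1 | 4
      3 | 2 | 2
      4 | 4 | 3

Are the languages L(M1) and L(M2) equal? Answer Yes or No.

Yes

Exploring the product automaton M1 × M2 from the start pair (q0, 4), following both machines on each input symbol, reaches 5 state pairs: (q0, 4), (q1, 3), (q4, 2), (q2, 1), (q3, 0).
M1 accepts in {q2} and M2 accepts in {1}. In every reachable pair the two components are either both accepting — (q2, 1) — or both non-accepting, so no string is accepted by exactly one of the machines: L(M1) \ L(M2) and L(M2) \ L(M1) are both empty.
Hence every string is accepted by M1 iff it is accepted by M2, and the two languages coincide.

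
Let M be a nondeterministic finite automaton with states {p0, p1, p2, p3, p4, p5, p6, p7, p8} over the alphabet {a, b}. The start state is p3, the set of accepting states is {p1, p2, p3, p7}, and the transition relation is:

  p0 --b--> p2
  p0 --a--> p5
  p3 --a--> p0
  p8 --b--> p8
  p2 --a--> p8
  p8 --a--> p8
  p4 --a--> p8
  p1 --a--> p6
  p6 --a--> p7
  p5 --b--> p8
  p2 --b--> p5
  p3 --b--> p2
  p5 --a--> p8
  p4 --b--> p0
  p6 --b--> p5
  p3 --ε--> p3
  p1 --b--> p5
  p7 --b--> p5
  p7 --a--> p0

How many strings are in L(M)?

The useful subgraph on states {p0, p2, p3} is acyclic, so L(M) is finite; the longest accepting path visits 3 useful states, giving maximum string length 2.
Counting accepting paths from p3 by length: 1 of length 0, 1 of length 1, 1 of length 2. Total 3.

3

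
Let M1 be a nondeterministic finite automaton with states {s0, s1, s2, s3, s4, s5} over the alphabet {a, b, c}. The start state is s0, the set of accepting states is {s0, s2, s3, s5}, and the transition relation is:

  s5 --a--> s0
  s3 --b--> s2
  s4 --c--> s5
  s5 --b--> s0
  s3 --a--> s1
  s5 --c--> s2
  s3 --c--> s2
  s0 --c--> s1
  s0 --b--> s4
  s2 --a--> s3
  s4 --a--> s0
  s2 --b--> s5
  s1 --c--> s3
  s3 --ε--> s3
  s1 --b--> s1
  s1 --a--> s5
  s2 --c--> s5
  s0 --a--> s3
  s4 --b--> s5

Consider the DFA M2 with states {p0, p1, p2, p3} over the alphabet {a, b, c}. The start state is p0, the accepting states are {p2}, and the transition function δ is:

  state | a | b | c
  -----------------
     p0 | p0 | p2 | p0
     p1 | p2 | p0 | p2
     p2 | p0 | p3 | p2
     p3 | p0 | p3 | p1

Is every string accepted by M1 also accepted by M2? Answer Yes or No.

The empty string ε is in L(M1) but not in L(M2).
So L(M1) ⊄ L(M2).

No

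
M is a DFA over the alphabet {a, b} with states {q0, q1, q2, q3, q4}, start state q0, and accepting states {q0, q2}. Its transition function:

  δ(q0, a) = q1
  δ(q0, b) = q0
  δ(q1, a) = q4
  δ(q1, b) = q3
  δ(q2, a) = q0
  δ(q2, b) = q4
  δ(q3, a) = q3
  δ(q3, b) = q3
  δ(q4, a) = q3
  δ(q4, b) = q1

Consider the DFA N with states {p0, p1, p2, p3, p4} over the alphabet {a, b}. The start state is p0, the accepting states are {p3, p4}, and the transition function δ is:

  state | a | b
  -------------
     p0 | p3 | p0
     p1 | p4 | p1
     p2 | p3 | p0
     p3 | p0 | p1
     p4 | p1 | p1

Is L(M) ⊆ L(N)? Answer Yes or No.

No

The empty string ε is in L(M) but not in L(N).
So L(M) ⊄ L(N).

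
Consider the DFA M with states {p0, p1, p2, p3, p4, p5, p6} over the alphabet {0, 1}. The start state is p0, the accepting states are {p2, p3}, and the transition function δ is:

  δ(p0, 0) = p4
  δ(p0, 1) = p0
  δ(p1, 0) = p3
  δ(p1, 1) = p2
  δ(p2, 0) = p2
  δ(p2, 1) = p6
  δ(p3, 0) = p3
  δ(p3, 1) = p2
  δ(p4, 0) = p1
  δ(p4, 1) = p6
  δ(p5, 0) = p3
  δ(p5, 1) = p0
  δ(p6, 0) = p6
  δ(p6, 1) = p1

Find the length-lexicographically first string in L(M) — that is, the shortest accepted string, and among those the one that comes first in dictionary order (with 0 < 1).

000

A breadth-first search from p0 reaches an accepting state first via the path p0 → p4 → p1 → p3 on input 000.
No string of length < 3 is accepted (BFS exhausts all shorter strings without reaching an accepting state), and 000 is the lexicographically least accepting string of length 3.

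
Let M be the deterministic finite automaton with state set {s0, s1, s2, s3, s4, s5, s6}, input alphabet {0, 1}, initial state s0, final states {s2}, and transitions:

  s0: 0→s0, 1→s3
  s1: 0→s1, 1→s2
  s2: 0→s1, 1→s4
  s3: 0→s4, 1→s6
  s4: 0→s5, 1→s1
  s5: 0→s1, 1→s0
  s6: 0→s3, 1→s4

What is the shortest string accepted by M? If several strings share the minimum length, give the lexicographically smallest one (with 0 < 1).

A breadth-first search from s0 reaches an accepting state first via the path s0 → s3 → s4 → s1 → s2 on input 1011.
No string of length < 4 is accepted (BFS exhausts all shorter strings without reaching an accepting state), and 1011 is the lexicographically least accepting string of length 4.

1011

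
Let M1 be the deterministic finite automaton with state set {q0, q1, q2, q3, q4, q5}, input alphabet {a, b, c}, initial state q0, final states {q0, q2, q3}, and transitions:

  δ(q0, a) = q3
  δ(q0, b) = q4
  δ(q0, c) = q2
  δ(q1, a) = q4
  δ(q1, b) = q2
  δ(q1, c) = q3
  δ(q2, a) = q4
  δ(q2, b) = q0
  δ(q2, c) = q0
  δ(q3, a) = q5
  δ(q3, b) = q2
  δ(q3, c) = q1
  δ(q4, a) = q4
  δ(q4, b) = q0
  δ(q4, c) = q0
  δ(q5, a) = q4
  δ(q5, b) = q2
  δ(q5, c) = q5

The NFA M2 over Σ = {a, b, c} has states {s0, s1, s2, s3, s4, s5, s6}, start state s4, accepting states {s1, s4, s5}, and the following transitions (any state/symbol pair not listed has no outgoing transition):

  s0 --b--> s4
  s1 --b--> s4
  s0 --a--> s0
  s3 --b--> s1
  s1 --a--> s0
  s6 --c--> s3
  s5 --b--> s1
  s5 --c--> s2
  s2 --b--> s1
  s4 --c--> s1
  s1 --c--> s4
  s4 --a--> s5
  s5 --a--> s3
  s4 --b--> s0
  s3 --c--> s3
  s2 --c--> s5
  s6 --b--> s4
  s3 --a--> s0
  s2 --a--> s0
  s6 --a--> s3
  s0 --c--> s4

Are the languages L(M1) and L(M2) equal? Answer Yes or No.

Yes

Exploring the product automaton M1 × M2 from the start pair (q0, s4), following both machines on each input symbol, reaches 6 state pairs: (q0, s4), (q3, s5), (q4, s0), (q2, s1), (q5, s3), (q1, s2).
M1 accepts in {q0, q2, q3} and M2 accepts in {s1, s4, s5}. In every reachable pair the two components are either both accepting — (q0, s4), (q3, s5), (q2, s1) — or both non-accepting, so no string is accepted by exactly one of the machines: L(M1) \ L(M2) and L(M2) \ L(M1) are both empty.
Hence every string is accepted by M1 iff it is accepted by M2, and the two languages coincide.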